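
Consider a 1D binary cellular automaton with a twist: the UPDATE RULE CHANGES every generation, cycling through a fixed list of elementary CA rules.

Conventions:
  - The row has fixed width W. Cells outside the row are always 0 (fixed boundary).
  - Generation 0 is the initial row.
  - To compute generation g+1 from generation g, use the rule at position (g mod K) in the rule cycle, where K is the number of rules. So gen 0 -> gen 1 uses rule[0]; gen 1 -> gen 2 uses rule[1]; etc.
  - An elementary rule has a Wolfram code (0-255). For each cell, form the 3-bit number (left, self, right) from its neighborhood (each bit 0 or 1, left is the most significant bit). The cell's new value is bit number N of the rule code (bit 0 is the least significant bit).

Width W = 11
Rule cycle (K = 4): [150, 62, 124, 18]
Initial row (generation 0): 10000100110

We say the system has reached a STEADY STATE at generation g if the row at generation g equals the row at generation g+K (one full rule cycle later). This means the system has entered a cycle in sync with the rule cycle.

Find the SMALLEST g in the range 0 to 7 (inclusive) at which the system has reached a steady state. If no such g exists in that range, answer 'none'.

Gen 0: 10000100110
Gen 1 (rule 150): 11001111001
Gen 2 (rule 62): 10111000111
Gen 3 (rule 124): 11101100101
Gen 4 (rule 18): 00000011000
Gen 5 (rule 150): 00000100100
Gen 6 (rule 62): 00001111110
Gen 7 (rule 124): 00001000011
Gen 8 (rule 18): 00010100100
Gen 9 (rule 150): 00110111110
Gen 10 (rule 62): 01101100001
Gen 11 (rule 124): 01111110001

Answer: none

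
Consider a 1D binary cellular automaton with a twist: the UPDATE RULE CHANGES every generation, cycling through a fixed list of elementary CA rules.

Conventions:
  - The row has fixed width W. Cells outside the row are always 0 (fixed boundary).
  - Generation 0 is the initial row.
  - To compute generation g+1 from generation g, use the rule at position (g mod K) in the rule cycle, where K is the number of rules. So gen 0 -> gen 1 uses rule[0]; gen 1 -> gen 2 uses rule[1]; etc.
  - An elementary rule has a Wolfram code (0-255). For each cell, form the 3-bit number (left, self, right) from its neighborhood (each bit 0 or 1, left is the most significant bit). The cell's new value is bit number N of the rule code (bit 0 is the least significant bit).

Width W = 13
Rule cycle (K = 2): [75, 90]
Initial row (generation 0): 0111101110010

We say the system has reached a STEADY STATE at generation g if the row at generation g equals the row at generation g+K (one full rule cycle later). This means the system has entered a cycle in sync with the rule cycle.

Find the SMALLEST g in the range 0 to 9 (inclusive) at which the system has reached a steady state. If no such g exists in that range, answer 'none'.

Answer: none

Derivation:
Gen 0: 0111101110010
Gen 1 (rule 75): 1100101010100
Gen 2 (rule 90): 1111000000010
Gen 3 (rule 75): 1001011111100
Gen 4 (rule 90): 0110010000110
Gen 5 (rule 75): 1110100111110
Gen 6 (rule 90): 1010011100011
Gen 7 (rule 75): 0000110101111
Gen 8 (rule 90): 0001110001001
Gen 9 (rule 75): 1111010110010
Gen 10 (rule 90): 1001000111101
Gen 11 (rule 75): 0010011100100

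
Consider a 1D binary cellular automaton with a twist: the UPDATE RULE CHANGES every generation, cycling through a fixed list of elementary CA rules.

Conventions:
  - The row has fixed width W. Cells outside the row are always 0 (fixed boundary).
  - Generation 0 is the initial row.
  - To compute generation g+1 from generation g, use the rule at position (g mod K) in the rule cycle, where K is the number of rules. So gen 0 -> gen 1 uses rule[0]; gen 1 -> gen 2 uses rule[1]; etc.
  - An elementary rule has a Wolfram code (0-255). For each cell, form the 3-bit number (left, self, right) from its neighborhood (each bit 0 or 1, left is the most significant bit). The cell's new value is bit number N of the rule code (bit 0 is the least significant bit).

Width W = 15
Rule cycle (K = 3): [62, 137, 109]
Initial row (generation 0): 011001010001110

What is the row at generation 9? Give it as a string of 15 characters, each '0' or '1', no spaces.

Answer: 100000101010010

Derivation:
Gen 0: 011001010001110
Gen 1 (rule 62): 110111111011001
Gen 2 (rule 137): 100111110010000
Gen 3 (rule 109): 100100010010111
Gen 4 (rule 62): 111110111111100
Gen 5 (rule 137): 111100111111001
Gen 6 (rule 109): 100100100001001
Gen 7 (rule 62): 111111110011111
Gen 8 (rule 137): 111111100011110
Gen 9 (rule 109): 100000101010010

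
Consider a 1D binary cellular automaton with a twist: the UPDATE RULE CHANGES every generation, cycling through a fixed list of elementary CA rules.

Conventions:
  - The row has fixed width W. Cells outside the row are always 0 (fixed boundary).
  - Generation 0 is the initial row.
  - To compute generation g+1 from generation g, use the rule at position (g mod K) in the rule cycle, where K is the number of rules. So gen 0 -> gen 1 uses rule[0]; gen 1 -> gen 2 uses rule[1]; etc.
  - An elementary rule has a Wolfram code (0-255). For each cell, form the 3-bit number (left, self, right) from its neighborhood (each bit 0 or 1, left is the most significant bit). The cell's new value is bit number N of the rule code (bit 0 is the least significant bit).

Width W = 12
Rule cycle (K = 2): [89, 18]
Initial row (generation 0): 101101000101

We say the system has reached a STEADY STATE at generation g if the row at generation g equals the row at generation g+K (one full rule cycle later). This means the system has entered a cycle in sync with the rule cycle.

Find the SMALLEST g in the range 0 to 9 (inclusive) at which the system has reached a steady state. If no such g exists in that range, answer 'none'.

Gen 0: 101101000101
Gen 1 (rule 89): 001100110000
Gen 2 (rule 18): 010011001000
Gen 3 (rule 89): 001011100111
Gen 4 (rule 18): 010000011000
Gen 5 (rule 89): 001111011111
Gen 6 (rule 18): 010000000000
Gen 7 (rule 89): 001111111111
Gen 8 (rule 18): 010000000000
Gen 9 (rule 89): 001111111111
Gen 10 (rule 18): 010000000000
Gen 11 (rule 89): 001111111111

Answer: 6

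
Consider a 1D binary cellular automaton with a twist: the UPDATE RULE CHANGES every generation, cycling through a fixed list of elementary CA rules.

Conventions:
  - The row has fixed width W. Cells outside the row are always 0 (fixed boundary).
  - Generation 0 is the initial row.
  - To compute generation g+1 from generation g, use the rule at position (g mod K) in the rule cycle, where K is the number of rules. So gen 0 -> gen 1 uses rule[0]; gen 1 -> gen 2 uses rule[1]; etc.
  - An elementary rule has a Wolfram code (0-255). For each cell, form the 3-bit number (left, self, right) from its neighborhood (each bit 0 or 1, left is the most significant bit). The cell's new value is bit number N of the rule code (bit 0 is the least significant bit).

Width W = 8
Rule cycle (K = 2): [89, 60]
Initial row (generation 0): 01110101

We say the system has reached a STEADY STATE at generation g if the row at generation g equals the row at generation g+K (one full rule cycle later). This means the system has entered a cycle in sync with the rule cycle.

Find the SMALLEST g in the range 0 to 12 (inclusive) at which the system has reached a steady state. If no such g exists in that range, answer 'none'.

Gen 0: 01110101
Gen 1 (rule 89): 01010000
Gen 2 (rule 60): 01111000
Gen 3 (rule 89): 01001111
Gen 4 (rule 60): 01101000
Gen 5 (rule 89): 01100111
Gen 6 (rule 60): 01010100
Gen 7 (rule 89): 00000011
Gen 8 (rule 60): 00000010
Gen 9 (rule 89): 11111001
Gen 10 (rule 60): 10000101
Gen 11 (rule 89): 01110000
Gen 12 (rule 60): 01001000
Gen 13 (rule 89): 00100111
Gen 14 (rule 60): 00110100

Answer: none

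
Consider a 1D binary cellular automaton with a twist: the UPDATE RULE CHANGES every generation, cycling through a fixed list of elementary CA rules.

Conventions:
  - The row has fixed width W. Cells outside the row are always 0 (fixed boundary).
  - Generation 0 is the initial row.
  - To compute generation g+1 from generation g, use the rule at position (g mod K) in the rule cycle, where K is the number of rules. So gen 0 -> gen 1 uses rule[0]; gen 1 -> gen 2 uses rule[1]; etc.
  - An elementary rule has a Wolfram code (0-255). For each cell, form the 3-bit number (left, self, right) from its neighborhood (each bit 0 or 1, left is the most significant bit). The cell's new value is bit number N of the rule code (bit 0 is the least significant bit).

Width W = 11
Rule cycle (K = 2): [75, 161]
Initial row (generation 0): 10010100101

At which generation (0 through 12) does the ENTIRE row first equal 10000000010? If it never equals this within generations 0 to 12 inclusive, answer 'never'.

Answer: 8

Derivation:
Gen 0: 10010100101
Gen 1 (rule 75): 00100001000
Gen 2 (rule 161): 10001100011
Gen 3 (rule 75): 00111101111
Gen 4 (rule 161): 10011010110
Gen 5 (rule 75): 00111000110
Gen 6 (rule 161): 10010010000
Gen 7 (rule 75): 00100100111
Gen 8 (rule 161): 10000000010
Gen 9 (rule 75): 00111111100
Gen 10 (rule 161): 10011111001
Gen 11 (rule 75): 00110001010
Gen 12 (rule 161): 10000100100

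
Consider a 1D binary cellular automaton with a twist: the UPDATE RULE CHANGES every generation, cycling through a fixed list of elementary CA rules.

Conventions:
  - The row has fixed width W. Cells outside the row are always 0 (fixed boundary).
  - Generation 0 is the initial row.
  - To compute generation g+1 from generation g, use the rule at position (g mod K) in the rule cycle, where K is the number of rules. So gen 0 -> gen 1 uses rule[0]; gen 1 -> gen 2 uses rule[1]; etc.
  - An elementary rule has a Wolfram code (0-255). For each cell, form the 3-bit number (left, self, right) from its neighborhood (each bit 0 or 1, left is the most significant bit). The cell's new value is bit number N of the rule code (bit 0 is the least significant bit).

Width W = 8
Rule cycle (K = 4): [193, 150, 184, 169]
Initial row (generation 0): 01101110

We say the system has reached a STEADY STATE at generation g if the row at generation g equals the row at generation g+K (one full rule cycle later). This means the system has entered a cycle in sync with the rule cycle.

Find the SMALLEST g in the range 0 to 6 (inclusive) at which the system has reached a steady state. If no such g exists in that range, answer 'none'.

Answer: none

Derivation:
Gen 0: 01101110
Gen 1 (rule 193): 00100110
Gen 2 (rule 150): 01111001
Gen 3 (rule 184): 01110100
Gen 4 (rule 169): 01101001
Gen 5 (rule 193): 00100000
Gen 6 (rule 150): 01110000
Gen 7 (rule 184): 01101000
Gen 8 (rule 169): 01010011
Gen 9 (rule 193): 00000001
Gen 10 (rule 150): 00000011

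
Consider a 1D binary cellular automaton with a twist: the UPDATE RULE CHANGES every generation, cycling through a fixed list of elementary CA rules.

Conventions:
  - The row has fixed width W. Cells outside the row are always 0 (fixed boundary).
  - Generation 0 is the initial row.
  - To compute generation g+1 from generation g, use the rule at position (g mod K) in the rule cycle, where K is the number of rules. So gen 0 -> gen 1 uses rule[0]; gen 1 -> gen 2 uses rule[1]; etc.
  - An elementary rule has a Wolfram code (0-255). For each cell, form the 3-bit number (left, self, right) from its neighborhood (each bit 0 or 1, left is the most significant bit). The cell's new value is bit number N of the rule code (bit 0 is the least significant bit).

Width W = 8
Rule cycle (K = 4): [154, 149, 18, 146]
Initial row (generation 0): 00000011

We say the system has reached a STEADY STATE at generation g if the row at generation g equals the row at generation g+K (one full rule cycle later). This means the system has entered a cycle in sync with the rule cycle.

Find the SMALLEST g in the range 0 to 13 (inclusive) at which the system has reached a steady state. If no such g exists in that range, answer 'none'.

Answer: 7

Derivation:
Gen 0: 00000011
Gen 1 (rule 154): 00000110
Gen 2 (rule 149): 11110001
Gen 3 (rule 18): 00001010
Gen 4 (rule 146): 00010001
Gen 5 (rule 154): 00101010
Gen 6 (rule 149): 10101011
Gen 7 (rule 18): 00000000
Gen 8 (rule 146): 00000000
Gen 9 (rule 154): 00000000
Gen 10 (rule 149): 11111111
Gen 11 (rule 18): 00000000
Gen 12 (rule 146): 00000000
Gen 13 (rule 154): 00000000
Gen 14 (rule 149): 11111111
Gen 15 (rule 18): 00000000
Gen 16 (rule 146): 00000000
Gen 17 (rule 154): 00000000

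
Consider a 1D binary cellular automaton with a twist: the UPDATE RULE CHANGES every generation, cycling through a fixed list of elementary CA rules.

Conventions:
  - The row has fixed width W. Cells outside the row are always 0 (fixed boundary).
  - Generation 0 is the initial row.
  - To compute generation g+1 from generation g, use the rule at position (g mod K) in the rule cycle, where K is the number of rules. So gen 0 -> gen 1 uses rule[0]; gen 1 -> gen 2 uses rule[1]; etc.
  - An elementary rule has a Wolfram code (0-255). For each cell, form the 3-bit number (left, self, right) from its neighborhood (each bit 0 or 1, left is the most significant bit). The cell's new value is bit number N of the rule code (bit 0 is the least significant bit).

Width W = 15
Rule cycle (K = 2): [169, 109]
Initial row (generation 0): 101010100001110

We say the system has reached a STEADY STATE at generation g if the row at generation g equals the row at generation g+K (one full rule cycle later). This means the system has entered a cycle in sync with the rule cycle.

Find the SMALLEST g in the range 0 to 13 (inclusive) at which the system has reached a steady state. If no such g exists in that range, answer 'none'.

Answer: none

Derivation:
Gen 0: 101010100001110
Gen 1 (rule 169): 010101001101100
Gen 2 (rule 109): 011111001111101
Gen 3 (rule 169): 011110001111010
Gen 4 (rule 109): 010010101001110
Gen 5 (rule 169): 000001010001100
Gen 6 (rule 109): 111101110101101
Gen 7 (rule 169): 111011101011010
Gen 8 (rule 109): 101110111111110
Gen 9 (rule 169): 011101111111100
Gen 10 (rule 109): 010111000000101
Gen 11 (rule 169): 001110011110010
Gen 12 (rule 109): 101010010010010
Gen 13 (rule 169): 010100000000000
Gen 14 (rule 109): 011101111111111
Gen 15 (rule 169): 011011111111110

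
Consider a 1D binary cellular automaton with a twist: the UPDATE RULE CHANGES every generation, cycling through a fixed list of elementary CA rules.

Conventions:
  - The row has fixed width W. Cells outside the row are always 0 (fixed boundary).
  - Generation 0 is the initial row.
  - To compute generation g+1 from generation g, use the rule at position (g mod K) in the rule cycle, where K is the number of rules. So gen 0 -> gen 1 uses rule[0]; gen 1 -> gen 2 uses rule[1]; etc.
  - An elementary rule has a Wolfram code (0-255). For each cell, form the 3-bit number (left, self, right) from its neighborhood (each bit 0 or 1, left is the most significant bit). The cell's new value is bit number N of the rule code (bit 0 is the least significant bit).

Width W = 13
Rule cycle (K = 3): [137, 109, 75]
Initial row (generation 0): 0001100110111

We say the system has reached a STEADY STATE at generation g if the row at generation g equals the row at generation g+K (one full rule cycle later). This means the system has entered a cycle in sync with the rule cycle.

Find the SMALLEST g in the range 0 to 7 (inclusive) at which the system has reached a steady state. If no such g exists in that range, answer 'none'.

Answer: 5

Derivation:
Gen 0: 0001100110111
Gen 1 (rule 137): 1101000100110
Gen 2 (rule 109): 1111010100110
Gen 3 (rule 75): 1001000001110
Gen 4 (rule 137): 0000011101100
Gen 5 (rule 109): 1111010111101
Gen 6 (rule 75): 1001000100100
Gen 7 (rule 137): 0000010000001
Gen 8 (rule 109): 1111010111101
Gen 9 (rule 75): 1001000100100
Gen 10 (rule 137): 0000010000001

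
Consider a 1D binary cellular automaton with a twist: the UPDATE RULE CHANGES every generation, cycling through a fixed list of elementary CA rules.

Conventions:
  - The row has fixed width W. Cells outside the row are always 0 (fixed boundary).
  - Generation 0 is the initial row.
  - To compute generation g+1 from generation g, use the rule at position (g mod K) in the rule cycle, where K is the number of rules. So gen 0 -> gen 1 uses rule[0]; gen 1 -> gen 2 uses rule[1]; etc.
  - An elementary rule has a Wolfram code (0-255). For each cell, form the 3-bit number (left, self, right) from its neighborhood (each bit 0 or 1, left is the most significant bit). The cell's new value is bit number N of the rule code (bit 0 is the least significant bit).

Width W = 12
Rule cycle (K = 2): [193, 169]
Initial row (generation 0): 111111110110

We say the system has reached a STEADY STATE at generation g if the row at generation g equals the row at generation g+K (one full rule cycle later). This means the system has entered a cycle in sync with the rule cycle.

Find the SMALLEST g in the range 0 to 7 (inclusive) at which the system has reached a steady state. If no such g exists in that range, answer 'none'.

Gen 0: 111111110110
Gen 1 (rule 193): 011111110010
Gen 2 (rule 169): 011111100000
Gen 3 (rule 193): 001111101111
Gen 4 (rule 169): 101111011110
Gen 5 (rule 193): 000111001110
Gen 6 (rule 169): 110110001100
Gen 7 (rule 193): 010010100101
Gen 8 (rule 169): 000001000010
Gen 9 (rule 193): 111100011000

Answer: none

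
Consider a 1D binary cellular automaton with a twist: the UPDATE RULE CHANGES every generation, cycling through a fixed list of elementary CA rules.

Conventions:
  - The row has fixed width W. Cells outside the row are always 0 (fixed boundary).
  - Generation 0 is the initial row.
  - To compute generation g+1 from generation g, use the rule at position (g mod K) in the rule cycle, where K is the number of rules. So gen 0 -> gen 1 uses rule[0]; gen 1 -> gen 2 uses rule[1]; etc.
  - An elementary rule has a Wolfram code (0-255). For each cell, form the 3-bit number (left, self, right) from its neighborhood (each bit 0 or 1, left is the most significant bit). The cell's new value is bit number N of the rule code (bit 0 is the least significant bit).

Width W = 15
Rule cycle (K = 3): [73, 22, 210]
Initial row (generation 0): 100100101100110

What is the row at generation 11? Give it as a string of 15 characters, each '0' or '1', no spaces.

Answer: 110110101101101

Derivation:
Gen 0: 100100101100110
Gen 1 (rule 73): 000000001100110
Gen 2 (rule 22): 000000010011001
Gen 3 (rule 210): 000000101101110
Gen 4 (rule 73): 111110001101010
Gen 5 (rule 22): 000001010001011
Gen 6 (rule 210): 000010001010001
Gen 7 (rule 73): 111000100000100
Gen 8 (rule 22): 000101110001110
Gen 9 (rule 210): 001000111010111
Gen 10 (rule 73): 100010101000101
Gen 11 (rule 22): 110110101101101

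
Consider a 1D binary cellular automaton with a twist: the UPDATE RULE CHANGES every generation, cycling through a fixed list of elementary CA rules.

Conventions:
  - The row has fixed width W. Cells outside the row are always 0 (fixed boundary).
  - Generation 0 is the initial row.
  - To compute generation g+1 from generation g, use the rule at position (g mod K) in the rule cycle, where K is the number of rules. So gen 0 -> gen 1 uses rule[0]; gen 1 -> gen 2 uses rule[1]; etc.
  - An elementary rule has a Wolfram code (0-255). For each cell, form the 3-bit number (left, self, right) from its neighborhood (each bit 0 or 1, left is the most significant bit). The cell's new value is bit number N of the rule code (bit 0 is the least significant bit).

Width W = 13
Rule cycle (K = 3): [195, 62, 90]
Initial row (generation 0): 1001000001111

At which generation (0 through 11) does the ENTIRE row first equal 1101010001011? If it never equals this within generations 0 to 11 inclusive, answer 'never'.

Answer: never

Derivation:
Gen 0: 1001000001111
Gen 1 (rule 195): 0010011110111
Gen 2 (rule 62): 0111110001100
Gen 3 (rule 90): 1100011011110
Gen 4 (rule 195): 0101101001110
Gen 5 (rule 62): 1111011111001
Gen 6 (rule 90): 1001010001110
Gen 7 (rule 195): 0010000110110
Gen 8 (rule 62): 0111001101101
Gen 9 (rule 90): 1101111101100
Gen 10 (rule 195): 0100111100101
Gen 11 (rule 62): 1111100011111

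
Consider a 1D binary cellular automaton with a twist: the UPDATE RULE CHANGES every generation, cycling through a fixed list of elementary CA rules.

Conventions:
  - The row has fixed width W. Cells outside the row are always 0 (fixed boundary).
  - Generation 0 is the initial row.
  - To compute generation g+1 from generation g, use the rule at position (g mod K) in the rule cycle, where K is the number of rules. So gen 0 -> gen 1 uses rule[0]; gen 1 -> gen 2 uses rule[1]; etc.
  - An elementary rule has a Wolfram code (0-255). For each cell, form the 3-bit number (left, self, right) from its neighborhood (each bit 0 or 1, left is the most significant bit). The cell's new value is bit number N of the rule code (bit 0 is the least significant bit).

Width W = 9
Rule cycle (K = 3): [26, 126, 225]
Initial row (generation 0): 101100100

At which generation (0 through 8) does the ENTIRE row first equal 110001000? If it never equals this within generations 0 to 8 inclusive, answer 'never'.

Gen 0: 101100100
Gen 1 (rule 26): 001011010
Gen 2 (rule 126): 011111111
Gen 3 (rule 225): 001111111
Gen 4 (rule 26): 011000000
Gen 5 (rule 126): 111100000
Gen 6 (rule 225): 011101111
Gen 7 (rule 26): 110001000
Gen 8 (rule 126): 111011100

Answer: 7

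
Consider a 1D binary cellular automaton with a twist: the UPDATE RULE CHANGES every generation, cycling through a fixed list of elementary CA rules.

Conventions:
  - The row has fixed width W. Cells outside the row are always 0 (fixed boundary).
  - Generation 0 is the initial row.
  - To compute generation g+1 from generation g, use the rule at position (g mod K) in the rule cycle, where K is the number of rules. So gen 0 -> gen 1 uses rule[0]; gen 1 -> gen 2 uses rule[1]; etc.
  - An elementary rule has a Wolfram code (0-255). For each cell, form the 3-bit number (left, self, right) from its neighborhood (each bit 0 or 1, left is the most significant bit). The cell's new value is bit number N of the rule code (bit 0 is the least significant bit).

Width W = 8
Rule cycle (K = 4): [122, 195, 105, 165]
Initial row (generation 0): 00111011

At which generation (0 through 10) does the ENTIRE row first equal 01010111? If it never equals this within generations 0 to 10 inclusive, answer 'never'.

Answer: 4

Derivation:
Gen 0: 00111011
Gen 1 (rule 122): 01101111
Gen 2 (rule 195): 10100111
Gen 3 (rule 105): 01000101
Gen 4 (rule 165): 01010111
Gen 5 (rule 122): 10101101
Gen 6 (rule 195): 00000100
Gen 7 (rule 105): 11110001
Gen 8 (rule 165): 01100101
Gen 9 (rule 122): 11111010
Gen 10 (rule 195): 01111000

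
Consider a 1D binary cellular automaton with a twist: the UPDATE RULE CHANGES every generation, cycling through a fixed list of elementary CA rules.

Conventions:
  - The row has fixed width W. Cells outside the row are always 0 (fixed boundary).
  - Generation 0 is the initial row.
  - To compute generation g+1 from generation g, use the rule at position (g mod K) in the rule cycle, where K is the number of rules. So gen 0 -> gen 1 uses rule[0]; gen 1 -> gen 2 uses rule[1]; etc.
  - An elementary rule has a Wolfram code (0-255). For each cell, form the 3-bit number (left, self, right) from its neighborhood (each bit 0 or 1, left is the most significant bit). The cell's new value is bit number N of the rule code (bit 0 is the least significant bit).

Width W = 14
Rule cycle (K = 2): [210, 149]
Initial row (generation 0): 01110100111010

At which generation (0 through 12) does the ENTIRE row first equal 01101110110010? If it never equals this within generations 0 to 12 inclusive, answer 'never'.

Answer: never

Derivation:
Gen 0: 01110100111010
Gen 1 (rule 210): 10110011011001
Gen 2 (rule 149): 10001000000101
Gen 3 (rule 210): 01010100001000
Gen 4 (rule 149): 01010111101111
Gen 5 (rule 210): 10000011100111
Gen 6 (rule 149): 11111001010010
Gen 7 (rule 210): 01111110001101
Gen 8 (rule 149): 00111101100001
Gen 9 (rule 210): 01011100110010
Gen 10 (rule 149): 01001010001011
Gen 11 (rule 210): 10110001010001
Gen 12 (rule 149): 10001101011101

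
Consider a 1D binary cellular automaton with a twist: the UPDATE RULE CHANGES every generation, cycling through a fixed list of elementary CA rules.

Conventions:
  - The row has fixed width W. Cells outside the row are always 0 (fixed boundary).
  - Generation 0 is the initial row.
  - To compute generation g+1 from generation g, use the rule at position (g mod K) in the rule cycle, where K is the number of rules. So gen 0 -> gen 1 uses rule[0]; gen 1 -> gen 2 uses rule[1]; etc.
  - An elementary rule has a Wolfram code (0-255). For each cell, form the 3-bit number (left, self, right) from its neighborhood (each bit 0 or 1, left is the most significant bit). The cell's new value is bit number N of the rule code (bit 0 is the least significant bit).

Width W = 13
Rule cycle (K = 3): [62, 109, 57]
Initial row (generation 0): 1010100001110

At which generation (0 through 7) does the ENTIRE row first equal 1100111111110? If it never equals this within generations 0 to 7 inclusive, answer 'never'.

Gen 0: 1010100001110
Gen 1 (rule 62): 1111110011001
Gen 2 (rule 109): 1000010011001
Gen 3 (rule 57): 0111001010100
Gen 4 (rule 62): 1100111111110
Gen 5 (rule 109): 1100100000010
Gen 6 (rule 57): 1010011111001
Gen 7 (rule 62): 1111110000111

Answer: 4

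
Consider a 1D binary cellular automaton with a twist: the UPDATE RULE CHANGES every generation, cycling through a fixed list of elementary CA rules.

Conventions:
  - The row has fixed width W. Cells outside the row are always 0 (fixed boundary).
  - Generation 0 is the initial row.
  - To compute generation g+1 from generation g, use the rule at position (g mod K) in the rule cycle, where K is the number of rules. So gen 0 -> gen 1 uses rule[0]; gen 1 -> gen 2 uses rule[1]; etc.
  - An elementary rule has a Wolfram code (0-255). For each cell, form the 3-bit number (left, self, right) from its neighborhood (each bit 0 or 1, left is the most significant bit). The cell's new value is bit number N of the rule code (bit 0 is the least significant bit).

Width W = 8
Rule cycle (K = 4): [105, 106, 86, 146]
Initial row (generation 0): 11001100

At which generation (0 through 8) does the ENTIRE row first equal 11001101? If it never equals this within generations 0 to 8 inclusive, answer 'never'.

Answer: 1

Derivation:
Gen 0: 11001100
Gen 1 (rule 105): 11001101
Gen 2 (rule 106): 11011110
Gen 3 (rule 86): 01000011
Gen 4 (rule 146): 10100100
Gen 5 (rule 105): 01000001
Gen 6 (rule 106): 10000010
Gen 7 (rule 86): 11000111
Gen 8 (rule 146): 00101010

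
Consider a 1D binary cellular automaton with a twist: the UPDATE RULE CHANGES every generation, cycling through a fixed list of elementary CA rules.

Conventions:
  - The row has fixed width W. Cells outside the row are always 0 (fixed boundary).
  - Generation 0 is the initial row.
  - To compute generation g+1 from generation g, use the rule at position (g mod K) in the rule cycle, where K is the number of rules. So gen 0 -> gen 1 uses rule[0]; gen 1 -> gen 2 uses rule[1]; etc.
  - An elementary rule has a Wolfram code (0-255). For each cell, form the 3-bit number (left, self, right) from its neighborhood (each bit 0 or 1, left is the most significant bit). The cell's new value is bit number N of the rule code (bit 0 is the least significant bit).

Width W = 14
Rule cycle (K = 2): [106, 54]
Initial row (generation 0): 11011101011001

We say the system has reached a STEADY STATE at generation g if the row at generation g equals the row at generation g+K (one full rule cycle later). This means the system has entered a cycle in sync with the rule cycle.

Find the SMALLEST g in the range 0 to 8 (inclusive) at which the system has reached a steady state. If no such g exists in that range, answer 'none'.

Answer: none

Derivation:
Gen 0: 11011101011001
Gen 1 (rule 106): 11110110111010
Gen 2 (rule 54): 00001001000111
Gen 3 (rule 106): 00010010001101
Gen 4 (rule 54): 00111111010011
Gen 5 (rule 106): 01100001100111
Gen 6 (rule 54): 10010010011000
Gen 7 (rule 106): 00100100111000
Gen 8 (rule 54): 01111111000100
Gen 9 (rule 106): 11000001001000
Gen 10 (rule 54): 00100011111100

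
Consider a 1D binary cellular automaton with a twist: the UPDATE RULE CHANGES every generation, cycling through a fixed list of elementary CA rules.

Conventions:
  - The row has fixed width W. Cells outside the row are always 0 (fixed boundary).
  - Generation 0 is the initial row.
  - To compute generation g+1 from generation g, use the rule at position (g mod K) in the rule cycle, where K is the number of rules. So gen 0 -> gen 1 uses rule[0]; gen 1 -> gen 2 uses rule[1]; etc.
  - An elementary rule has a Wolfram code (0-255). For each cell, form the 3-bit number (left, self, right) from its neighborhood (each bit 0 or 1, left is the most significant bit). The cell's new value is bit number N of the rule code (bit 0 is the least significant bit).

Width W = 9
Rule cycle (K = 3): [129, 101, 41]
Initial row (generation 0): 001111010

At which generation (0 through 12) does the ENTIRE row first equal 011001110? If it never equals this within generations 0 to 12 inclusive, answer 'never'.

Gen 0: 001111010
Gen 1 (rule 129): 100110000
Gen 2 (rule 101): 100010111
Gen 3 (rule 41): 001001100
Gen 4 (rule 129): 100000001
Gen 5 (rule 101): 101111101
Gen 6 (rule 41): 011000010
Gen 7 (rule 129): 000011000
Gen 8 (rule 101): 111001011
Gen 9 (rule 41): 100000110
Gen 10 (rule 129): 001110000
Gen 11 (rule 101): 100010111
Gen 12 (rule 41): 001001100

Answer: never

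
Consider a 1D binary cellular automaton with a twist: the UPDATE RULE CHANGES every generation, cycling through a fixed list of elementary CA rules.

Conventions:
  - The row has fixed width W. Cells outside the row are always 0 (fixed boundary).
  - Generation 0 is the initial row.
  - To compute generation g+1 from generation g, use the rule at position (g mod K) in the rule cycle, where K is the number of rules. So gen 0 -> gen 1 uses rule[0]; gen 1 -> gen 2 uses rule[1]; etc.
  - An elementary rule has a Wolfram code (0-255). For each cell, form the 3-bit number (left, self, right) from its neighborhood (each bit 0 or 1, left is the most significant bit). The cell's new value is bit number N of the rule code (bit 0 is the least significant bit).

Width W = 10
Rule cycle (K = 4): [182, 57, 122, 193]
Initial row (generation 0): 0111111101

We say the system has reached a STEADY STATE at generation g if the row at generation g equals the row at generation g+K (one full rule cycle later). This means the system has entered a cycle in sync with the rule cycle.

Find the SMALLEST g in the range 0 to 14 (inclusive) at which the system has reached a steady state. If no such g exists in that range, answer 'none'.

Gen 0: 0111111101
Gen 1 (rule 182): 1011111011
Gen 2 (rule 57): 0110000110
Gen 3 (rule 122): 1111001111
Gen 4 (rule 193): 0111000111
Gen 5 (rule 182): 1010101010
Gen 6 (rule 57): 0101010101
Gen 7 (rule 122): 1010101010
Gen 8 (rule 193): 0000000000
Gen 9 (rule 182): 0000000000
Gen 10 (rule 57): 1111111111
Gen 11 (rule 122): 1000000001
Gen 12 (rule 193): 0011111100
Gen 13 (rule 182): 0101111010
Gen 14 (rule 57): 0011000101
Gen 15 (rule 122): 0111101010
Gen 16 (rule 193): 0011100000
Gen 17 (rule 182): 0101010000
Gen 18 (rule 57): 0010101111

Answer: none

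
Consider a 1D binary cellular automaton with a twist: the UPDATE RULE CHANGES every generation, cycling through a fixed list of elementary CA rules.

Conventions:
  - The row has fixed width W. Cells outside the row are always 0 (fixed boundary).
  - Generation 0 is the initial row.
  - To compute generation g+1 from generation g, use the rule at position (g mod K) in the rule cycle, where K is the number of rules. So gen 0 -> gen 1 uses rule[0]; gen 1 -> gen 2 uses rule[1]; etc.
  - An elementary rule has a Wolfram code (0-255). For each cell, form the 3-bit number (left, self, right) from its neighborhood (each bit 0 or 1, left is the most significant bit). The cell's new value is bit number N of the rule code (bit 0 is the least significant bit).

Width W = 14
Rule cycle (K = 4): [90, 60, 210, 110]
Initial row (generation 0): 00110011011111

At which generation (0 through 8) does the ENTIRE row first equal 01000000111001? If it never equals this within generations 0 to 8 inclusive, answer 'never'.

Answer: 2

Derivation:
Gen 0: 00110011011111
Gen 1 (rule 90): 01111111010001
Gen 2 (rule 60): 01000000111001
Gen 3 (rule 210): 10100001011110
Gen 4 (rule 110): 11100011110010
Gen 5 (rule 90): 10110110011101
Gen 6 (rule 60): 11101101010011
Gen 7 (rule 210): 01100100001101
Gen 8 (rule 110): 11101100011111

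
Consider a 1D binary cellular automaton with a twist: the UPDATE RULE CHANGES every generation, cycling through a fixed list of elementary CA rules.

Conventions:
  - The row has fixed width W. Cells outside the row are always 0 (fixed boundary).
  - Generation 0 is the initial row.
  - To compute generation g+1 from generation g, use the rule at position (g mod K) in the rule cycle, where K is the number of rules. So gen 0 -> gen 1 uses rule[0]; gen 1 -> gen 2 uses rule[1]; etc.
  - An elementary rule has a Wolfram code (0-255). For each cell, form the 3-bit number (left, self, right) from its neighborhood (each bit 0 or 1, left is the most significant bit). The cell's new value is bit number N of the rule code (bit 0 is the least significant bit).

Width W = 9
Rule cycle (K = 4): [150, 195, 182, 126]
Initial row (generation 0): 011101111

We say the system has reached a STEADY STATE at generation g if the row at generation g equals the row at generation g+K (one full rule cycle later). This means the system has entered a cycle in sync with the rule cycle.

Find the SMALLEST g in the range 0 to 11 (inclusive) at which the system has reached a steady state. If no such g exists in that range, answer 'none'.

Gen 0: 011101111
Gen 1 (rule 150): 101000110
Gen 2 (rule 195): 000011010
Gen 3 (rule 182): 000100111
Gen 4 (rule 126): 001111101
Gen 5 (rule 150): 010111001
Gen 6 (rule 195): 100011010
Gen 7 (rule 182): 110100111
Gen 8 (rule 126): 111111101
Gen 9 (rule 150): 011111001
Gen 10 (rule 195): 101111010
Gen 11 (rule 182): 110110111
Gen 12 (rule 126): 111111101
Gen 13 (rule 150): 011111001
Gen 14 (rule 195): 101111010
Gen 15 (rule 182): 110110111

Answer: 8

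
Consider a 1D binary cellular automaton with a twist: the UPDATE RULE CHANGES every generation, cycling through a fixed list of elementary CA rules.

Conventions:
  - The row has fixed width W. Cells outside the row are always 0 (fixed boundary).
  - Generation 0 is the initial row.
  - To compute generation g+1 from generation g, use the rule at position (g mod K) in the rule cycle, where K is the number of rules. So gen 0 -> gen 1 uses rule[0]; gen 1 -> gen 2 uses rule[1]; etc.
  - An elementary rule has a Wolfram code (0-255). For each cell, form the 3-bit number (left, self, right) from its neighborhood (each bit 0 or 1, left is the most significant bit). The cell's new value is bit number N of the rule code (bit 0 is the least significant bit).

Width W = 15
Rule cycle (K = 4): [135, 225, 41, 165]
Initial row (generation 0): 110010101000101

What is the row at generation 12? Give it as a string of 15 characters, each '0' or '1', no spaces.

Answer: 101101011011101

Derivation:
Gen 0: 110010101000101
Gen 1 (rule 135): 000110101011101
Gen 2 (rule 225): 110011010101110
Gen 3 (rule 41): 100010101011000
Gen 4 (rule 165): 101011111100011
Gen 5 (rule 135): 101001111001100
Gen 6 (rule 225): 010000111000101
Gen 7 (rule 41): 000110100010010
Gen 8 (rule 165): 110001101010010
Gen 9 (rule 135): 000110001010110
Gen 10 (rule 225): 110010100101010
Gen 11 (rule 41): 100001000010100
Gen 12 (rule 165): 101101011011101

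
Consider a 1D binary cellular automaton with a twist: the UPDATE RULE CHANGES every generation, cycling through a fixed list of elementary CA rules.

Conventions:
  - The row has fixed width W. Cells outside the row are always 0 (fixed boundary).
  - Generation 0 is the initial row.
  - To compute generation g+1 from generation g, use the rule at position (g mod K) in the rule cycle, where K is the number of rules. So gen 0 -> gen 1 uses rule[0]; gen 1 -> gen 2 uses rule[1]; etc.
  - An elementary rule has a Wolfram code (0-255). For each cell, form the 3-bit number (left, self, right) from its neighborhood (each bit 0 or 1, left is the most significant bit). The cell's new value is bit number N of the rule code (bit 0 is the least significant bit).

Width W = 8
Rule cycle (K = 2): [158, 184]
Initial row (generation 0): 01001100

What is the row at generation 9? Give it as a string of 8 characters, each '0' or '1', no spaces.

Answer: 10110011

Derivation:
Gen 0: 01001100
Gen 1 (rule 158): 11111010
Gen 2 (rule 184): 11110101
Gen 3 (rule 158): 11100101
Gen 4 (rule 184): 11010010
Gen 5 (rule 158): 10011111
Gen 6 (rule 184): 01011110
Gen 7 (rule 158): 11011101
Gen 8 (rule 184): 10111010
Gen 9 (rule 158): 10110011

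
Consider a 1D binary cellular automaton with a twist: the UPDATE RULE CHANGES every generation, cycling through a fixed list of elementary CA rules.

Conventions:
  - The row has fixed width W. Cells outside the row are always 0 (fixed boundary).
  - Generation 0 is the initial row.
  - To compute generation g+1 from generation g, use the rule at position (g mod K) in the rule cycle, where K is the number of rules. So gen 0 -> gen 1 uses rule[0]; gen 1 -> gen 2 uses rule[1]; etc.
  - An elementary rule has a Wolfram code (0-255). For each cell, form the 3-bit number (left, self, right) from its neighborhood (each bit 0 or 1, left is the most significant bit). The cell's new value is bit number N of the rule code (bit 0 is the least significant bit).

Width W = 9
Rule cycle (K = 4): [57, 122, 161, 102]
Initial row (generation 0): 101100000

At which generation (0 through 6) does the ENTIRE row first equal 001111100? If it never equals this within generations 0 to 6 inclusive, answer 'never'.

Gen 0: 101100000
Gen 1 (rule 57): 011011111
Gen 2 (rule 122): 111110001
Gen 3 (rule 161): 011100100
Gen 4 (rule 102): 100101100
Gen 5 (rule 57): 010011011
Gen 6 (rule 122): 101111111

Answer: never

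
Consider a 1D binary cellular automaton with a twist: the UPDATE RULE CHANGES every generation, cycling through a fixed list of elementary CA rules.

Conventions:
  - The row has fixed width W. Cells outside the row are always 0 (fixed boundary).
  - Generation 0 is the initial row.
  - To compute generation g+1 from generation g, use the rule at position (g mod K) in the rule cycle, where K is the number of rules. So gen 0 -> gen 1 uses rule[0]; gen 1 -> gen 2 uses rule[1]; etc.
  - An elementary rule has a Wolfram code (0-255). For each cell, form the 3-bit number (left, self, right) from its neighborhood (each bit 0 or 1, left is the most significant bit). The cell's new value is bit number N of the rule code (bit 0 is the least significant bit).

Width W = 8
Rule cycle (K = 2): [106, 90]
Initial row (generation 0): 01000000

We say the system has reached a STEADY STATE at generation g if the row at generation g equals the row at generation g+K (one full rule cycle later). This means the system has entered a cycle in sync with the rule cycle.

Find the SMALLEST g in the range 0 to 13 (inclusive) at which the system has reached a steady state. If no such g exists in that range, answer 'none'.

Gen 0: 01000000
Gen 1 (rule 106): 10000000
Gen 2 (rule 90): 01000000
Gen 3 (rule 106): 10000000
Gen 4 (rule 90): 01000000
Gen 5 (rule 106): 10000000
Gen 6 (rule 90): 01000000
Gen 7 (rule 106): 10000000
Gen 8 (rule 90): 01000000
Gen 9 (rule 106): 10000000
Gen 10 (rule 90): 01000000
Gen 11 (rule 106): 10000000
Gen 12 (rule 90): 01000000
Gen 13 (rule 106): 10000000
Gen 14 (rule 90): 01000000
Gen 15 (rule 106): 10000000

Answer: 0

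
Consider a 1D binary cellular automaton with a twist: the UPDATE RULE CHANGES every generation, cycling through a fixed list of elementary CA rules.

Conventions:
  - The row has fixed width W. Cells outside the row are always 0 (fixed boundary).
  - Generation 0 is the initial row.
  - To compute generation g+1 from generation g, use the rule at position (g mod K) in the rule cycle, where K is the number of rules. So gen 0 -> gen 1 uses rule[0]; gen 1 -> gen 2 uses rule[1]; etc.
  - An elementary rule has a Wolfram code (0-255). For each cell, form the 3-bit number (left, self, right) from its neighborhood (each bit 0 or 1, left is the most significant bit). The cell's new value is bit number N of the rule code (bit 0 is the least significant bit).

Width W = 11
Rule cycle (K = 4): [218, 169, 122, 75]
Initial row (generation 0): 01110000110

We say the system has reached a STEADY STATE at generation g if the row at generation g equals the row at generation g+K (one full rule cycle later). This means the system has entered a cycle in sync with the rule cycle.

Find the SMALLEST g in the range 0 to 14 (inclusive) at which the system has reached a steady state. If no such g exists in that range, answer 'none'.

Gen 0: 01110000110
Gen 1 (rule 218): 11111001111
Gen 2 (rule 169): 11110001110
Gen 3 (rule 122): 10011011011
Gen 4 (rule 75): 00111011011
Gen 5 (rule 218): 01111011011
Gen 6 (rule 169): 01110110110
Gen 7 (rule 122): 11011111111
Gen 8 (rule 75): 11010000001
Gen 9 (rule 218): 11001000010
Gen 10 (rule 169): 10000011000
Gen 11 (rule 122): 01000111100
Gen 12 (rule 75): 10011100101
Gen 13 (rule 218): 01111111000
Gen 14 (rule 169): 01111110011
Gen 15 (rule 122): 11000011111
Gen 16 (rule 75): 11011110001
Gen 17 (rule 218): 11011111010
Gen 18 (rule 169): 10111110100

Answer: none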